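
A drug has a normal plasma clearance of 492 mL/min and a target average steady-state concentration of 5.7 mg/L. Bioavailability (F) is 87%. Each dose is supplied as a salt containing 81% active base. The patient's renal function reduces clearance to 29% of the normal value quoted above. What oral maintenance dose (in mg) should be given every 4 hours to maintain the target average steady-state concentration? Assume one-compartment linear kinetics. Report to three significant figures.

277 mg

Convert clearance: 492 mL/min × 60 min/h ÷ 1000 mL/L = 29.52 L/h
Patient clearance = 0.29 × 29.52 = 8.561 L/h
At steady state, dose per interval replaces the amount cleared in that interval: F·S·D/τ = CL·Css.
D = CL × Css × τ / F / S = 8.561 × 5.7 × 4 / 0.87 / 0.81 = 277.0 mg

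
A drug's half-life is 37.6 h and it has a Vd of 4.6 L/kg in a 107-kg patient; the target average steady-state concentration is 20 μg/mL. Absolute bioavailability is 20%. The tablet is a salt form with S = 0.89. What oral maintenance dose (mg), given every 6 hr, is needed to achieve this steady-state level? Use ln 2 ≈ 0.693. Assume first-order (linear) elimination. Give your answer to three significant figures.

Total Vd = 4.6 × 107 = 492.2 L
CL = 0.693 × Vd / t½ = 0.693 × 492.2 / 37.6 = 9.072 L/h
D = CL × Css × τ / F / S = 9.072 × 20 × 6 / 0.2 / 0.89 = 6116 mg

6120 mg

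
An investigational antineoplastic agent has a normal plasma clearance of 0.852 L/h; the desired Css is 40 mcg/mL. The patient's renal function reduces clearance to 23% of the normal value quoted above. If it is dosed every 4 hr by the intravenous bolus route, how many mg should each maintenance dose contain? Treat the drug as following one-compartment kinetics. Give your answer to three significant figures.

31.4 mg

Patient clearance = 0.23 × 0.8520 = 0.1960 L/h
D = CL × Css × τ = 0.1960 × 40 × 4 = 31.36 mg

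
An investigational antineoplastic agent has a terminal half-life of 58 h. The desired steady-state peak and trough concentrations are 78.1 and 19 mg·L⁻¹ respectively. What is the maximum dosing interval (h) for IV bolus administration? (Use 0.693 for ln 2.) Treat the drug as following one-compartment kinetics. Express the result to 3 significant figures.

118 h

k = 0.693 / t½ = 0.693 / 58 = 0.01195 h⁻¹
Between IV bolus doses, concentration decays as C = C₀·e^(−kτ), so C_peak/C_trough = e^(kτ).
τ_max = ln(C_peak/C_trough) / k = ln(78.1/19) / 0.01195 = 1.414 / 0.01195 = 118.3 h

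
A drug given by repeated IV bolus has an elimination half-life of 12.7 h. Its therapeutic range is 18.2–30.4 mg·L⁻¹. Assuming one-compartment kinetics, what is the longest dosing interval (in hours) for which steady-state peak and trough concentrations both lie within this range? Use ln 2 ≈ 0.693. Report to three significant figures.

k = 0.693 / t½ = 0.693 / 12.7 = 0.05457 h⁻¹
Between IV bolus doses, concentration decays as C = C₀·e^(−kτ), so C_peak/C_trough = e^(kτ).
τ_max = ln(C_peak/C_trough) / k = ln(30.4/18.2) / 0.05457 = 0.5130 / 0.05457 = 9.401 h

9.40 h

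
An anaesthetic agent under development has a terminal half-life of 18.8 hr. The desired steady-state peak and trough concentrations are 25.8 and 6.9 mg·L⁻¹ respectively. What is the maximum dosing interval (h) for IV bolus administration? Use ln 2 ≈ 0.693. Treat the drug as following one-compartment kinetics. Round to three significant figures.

35.8 h

k = 0.693 / t½ = 0.693 / 18.8 = 0.03686 h⁻¹
Between IV bolus doses, concentration decays as C = C₀·e^(−kτ), so C_peak/C_trough = e^(kτ).
τ_max = ln(C_peak/C_trough) / k = ln(25.8/6.9) / 0.03686 = 1.319 / 0.03686 = 35.78 h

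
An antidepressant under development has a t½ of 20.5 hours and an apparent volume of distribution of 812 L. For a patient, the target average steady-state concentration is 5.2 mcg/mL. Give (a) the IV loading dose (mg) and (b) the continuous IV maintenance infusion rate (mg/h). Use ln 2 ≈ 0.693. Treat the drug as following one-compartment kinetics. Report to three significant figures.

LD = Vd × C = 812.0 × 5.2 = 4222 mg
CL = 0.693 × Vd / t½ = 0.693 × 812.0 / 20.5 = 27.45 L/h
Infusion rate = CL × Css = 27.45 × 5.2 = 142.7 mg/h

(a) 4220 mg; (b) 143 mg/h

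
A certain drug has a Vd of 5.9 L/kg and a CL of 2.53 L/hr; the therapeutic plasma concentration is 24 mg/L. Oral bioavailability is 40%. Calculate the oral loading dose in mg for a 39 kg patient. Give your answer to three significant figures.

13800 mg

Total Vd = 5.9 × 39 = 230.1 L
LD = Vd × C / F = 230.1 × 24.00 / 0.4 = 13810 mg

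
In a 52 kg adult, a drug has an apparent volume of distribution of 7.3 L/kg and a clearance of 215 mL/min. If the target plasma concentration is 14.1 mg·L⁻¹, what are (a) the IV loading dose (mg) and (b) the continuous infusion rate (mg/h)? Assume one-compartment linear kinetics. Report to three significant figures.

(a) 5350 mg; (b) 182 mg/h

Vd = 7.3 L/kg × 52 kg = 379.6 L
Loading: fill Vd to C_target → 379.6 L × 14.1 mg/L = 5352 mg
Convert clearance: 215 mL/min × 60 min/h ÷ 1000 mL/L = 12.90 L/h
Maintenance infusion rate = CL × Css = 12.90 × 14.1 = 181.9 mg/h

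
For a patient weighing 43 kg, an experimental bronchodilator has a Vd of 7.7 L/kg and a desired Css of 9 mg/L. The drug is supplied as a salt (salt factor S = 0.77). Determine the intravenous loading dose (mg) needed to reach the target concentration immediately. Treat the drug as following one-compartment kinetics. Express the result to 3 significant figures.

Vd(total) = 43 kg × 7.7 L/kg = 331.1 L
The loading dose fills Vd to the target concentration.
LD = Vd × C / S = 331.1 × 9.000 / 0.77 = 3870 mg

3870 mg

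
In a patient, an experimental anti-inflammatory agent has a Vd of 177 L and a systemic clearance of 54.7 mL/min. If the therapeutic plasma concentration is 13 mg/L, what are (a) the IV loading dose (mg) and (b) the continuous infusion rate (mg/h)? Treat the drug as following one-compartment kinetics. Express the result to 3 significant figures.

(a) 2300 mg; (b) 42.7 mg/h

LD = Vd · C_target = 177.0 × 13 = 2301 mg
CL = 54.7 mL/min × 60/1000 = 3.282 L/h
Maintenance infusion rate = CL × Css = 3.282 × 13 = 42.67 mg/h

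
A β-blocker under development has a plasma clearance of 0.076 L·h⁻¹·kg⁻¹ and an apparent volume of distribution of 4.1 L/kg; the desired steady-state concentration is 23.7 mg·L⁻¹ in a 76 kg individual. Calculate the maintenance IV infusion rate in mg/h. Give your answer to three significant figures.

CL = 0.076 L·h⁻¹·kg⁻¹ × 76 kg = 5.776 L/h
Infusion rate = CL · Css = 5.776 L/h × 23.7 mg/L = 136.9 mg/h

137 mg/h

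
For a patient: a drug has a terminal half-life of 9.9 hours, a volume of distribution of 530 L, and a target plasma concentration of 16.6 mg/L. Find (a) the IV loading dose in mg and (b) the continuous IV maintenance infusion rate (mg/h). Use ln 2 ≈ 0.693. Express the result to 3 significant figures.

(a) 8800 mg; (b) 616 mg/h

LD = Vd × C = 530.0 × 16.6 = 8798 mg
CL = 0.693 × Vd / t½ = 0.693 × 530.0 / 9.9 = 37.10 L/h
Infusion rate = CL × Css = 37.10 × 16.6 = 615.9 mg/h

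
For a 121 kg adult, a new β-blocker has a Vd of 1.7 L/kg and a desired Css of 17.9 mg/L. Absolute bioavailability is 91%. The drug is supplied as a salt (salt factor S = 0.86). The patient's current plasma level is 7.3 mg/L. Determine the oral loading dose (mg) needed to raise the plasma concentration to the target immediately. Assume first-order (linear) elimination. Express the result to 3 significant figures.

Vd(total) = 121 kg × 1.7 L/kg = 205.7 L
Concentration deficit ΔC = 17.9 − 7.3 = 10.60 mg/L
LD = Vd × ΔC / F / S = 205.7 × 10.60 / 0.91 / 0.86 = 2786 mg

2790 mg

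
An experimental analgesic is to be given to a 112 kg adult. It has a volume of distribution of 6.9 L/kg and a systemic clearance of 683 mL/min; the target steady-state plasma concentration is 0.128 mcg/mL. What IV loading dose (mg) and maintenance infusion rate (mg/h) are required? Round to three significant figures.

(a) 98.9 mg; (b) 5.25 mg/h

Vd = 6.9 L/kg × 112 kg = 772.8 L
Loading: fill Vd to C_target → 772.8 L × 0.128 mg/L = 98.92 mg
CL = 683 mL/min = 683 × 0.06 = 40.98 L/h
Infusion rate = 40.98 L/h × 0.128 mg/L = 5.245 mg/h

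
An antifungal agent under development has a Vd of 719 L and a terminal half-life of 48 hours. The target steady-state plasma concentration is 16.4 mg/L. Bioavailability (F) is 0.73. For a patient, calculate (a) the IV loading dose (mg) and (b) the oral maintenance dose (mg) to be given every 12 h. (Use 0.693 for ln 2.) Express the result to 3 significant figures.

LD = Vd × C = 719.0 × 16.4 = 11790 mg
CL = 0.693 × Vd / t½ = 0.693 × 719.0 / 48 = 10.38 L/h
D = CL × Css × τ / F = 10.38 × 16.4 × 12 / 0.73 = 2798 mg

(a) 11800 mg; (b) 2800 mg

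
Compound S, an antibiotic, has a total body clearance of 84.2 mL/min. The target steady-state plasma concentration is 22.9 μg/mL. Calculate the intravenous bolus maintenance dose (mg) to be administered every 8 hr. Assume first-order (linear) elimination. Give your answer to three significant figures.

926 mg

Convert clearance: 84.2 mL/min × 60 min/h ÷ 1000 mL/L = 5.052 L/h
D = CL × Css × τ = 5.052 × 22.9 × 8 = 925.5 mg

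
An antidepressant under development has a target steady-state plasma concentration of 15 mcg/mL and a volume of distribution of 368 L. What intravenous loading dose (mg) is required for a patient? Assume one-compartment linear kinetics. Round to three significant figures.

5520 mg

LD = Vd × C = 368.0 × 15.00 = 5520 mg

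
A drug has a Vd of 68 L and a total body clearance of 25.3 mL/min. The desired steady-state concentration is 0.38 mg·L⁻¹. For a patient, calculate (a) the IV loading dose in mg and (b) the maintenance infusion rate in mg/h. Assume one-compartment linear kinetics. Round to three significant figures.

(a) 25.8 mg; (b) 0.577 mg/h

Loading: fill Vd to C_target → 68.00 L × 0.38 mg/L = 25.84 mg
Convert clearance: 25.3 mL/min × 60 min/h ÷ 1000 mL/L = 1.518 L/h
Infusion rate = 1.518 L/h × 0.38 mg/L = 0.5768 mg/h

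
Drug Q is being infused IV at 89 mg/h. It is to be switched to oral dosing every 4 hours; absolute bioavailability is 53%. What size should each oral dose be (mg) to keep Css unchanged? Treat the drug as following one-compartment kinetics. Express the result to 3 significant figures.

672 mg

To maintain the same Css, the systemic dosing rate must be unchanged: F·D/τ = infusion rate.
D = rate × τ / F = 89 × 4 / 0.53 = 671.7 mg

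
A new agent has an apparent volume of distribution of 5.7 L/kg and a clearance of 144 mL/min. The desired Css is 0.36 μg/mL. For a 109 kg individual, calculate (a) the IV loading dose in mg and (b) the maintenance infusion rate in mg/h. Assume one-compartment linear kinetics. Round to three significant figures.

(a) 224 mg; (b) 3.11 mg/h

Vd = 5.7 L/kg × 109 kg = 621.3 L
Loading dose = Vd × C = 621.3 × 0.36 = 223.7 mg
CL = 144 mL/min = 144 × 0.06 = 8.640 L/h
Maintenance: replace elimination → rate = CL × Css = 8.640 × 0.36 = 3.110 mg/h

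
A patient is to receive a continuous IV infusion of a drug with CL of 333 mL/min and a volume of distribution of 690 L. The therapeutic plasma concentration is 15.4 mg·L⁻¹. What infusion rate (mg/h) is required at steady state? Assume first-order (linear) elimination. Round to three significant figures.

CL = 333 mL/min = 333 × 0.06 = 19.98 L/h
R₀ = 19.98 × 15.4 = 307.7 mg/h

308 mg/h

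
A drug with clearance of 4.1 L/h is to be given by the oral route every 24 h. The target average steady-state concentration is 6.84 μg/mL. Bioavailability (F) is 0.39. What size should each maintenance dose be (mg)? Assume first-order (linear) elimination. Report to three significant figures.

1730 mg

D = CL × Css × τ / F = 4.100 × 6.84 × 24 / 0.39 = 1726 mg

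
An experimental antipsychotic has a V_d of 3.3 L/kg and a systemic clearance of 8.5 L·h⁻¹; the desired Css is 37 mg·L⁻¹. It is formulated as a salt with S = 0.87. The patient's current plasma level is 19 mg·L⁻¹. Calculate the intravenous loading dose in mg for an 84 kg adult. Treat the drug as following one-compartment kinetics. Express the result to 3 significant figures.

5740 mg

Vd(total) = 84 kg × 3.3 L/kg = 277.2 L
Concentration deficit ΔC = 37 − 19 = 18.00 mg/L
LD = Vd × ΔC / S = 277.2 × 18.00 / 0.87 = 5735 mg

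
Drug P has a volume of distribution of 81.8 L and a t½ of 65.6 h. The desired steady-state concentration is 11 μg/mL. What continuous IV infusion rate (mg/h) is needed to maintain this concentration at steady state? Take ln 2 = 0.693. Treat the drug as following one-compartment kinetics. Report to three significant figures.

CL = 0.693 × Vd / t½ = 0.693 × 81.80 / 65.6 = 0.8641 L/h
Infusion rate = CL × Css = 0.8641 × 11 = 9.505 mg/h

9.51 mg/h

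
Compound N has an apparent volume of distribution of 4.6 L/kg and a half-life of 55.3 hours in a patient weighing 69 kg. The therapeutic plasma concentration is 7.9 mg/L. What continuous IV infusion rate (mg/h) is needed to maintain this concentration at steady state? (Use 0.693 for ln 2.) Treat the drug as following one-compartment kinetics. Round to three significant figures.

31.4 mg/h

Vd = 4.6 L/kg × 69 kg = 317.4 L
CL = ln 2 · Vd / t½ = 0.693 × 317.4 / 55.3 = 3.978 L/h
Infusion rate = CL × Css = 3.978 × 7.9 = 31.43 mg/h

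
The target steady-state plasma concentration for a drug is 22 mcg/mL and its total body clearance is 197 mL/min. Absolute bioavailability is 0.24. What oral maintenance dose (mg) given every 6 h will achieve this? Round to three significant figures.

CL = 197 mL/min = 197 × 0.06 = 11.82 L/h
At steady state, dose per interval replaces the amount cleared in that interval: F·D/τ = CL·Css.
D = CL × Css × τ / F = 11.82 × 22 × 6 / 0.24 = 6501 mg

6500 mg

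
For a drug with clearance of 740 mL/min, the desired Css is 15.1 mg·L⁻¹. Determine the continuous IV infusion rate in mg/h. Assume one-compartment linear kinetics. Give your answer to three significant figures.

670 mg/h

CL = 740 mL/min = 740 × 0.06 = 44.40 L/h
Infusion rate = CL · Css = 44.40 L/h × 15.1 mg/L = 670.4 mg/h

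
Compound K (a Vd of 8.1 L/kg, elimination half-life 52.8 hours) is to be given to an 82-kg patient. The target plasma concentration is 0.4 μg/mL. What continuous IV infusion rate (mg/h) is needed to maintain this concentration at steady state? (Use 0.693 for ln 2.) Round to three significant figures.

Vd(total) = 82 kg × 8.1 L/kg = 664.2 L
CL = ln 2 · Vd / t½ = 0.693 × 664.2 / 52.8 = 8.718 L/h
Infusion rate = CL × Css = 8.718 × 0.4 = 3.487 mg/h

3.49 mg/h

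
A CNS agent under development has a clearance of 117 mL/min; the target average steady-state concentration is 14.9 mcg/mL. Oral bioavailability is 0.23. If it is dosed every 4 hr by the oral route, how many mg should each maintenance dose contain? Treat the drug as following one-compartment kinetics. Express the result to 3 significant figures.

1820 mg

CL = 117 mL/min = 117 × 0.06 = 7.020 L/h
D = CL × Css × τ / F = 7.020 × 14.9 × 4 / 0.23 = 1819 mg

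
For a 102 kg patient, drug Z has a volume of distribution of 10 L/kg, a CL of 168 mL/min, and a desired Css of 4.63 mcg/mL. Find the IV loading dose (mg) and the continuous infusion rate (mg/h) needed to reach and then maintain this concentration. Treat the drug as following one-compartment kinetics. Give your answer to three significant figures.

Vd(total) = 102 kg × 10 L/kg = 1020 L
Loading dose = Vd × C = 1020 × 4.63 = 4723 mg
Convert clearance: 168 mL/min × 60 min/h ÷ 1000 mL/L = 10.08 L/h
Infusion rate = 10.08 L/h × 4.63 mg/L = 46.67 mg/h

(a) 4720 mg; (b) 46.7 mg/h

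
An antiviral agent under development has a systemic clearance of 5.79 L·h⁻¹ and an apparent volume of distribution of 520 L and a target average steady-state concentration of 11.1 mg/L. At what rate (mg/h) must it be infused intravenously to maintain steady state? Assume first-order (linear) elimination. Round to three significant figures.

64.3 mg/h

Infusion rate = CL · Css = 5.790 L/h × 11.1 mg/L = 64.27 mg/h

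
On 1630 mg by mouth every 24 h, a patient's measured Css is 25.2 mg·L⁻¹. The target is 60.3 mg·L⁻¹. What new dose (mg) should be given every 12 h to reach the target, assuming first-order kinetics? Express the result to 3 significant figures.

1950 mg

With linear kinetics, Css is proportional to dose rate (D/τ) at fixed clearance.
D₂ = D₁ × (Css,target / Css,current) × (τ₂/τ₁) = 1630 × (60.3/25.2) × (12/24) = 1950 mg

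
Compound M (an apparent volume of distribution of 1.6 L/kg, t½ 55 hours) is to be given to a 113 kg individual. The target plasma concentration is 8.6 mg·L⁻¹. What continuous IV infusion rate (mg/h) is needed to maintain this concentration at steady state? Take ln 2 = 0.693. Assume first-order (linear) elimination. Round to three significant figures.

Vd = 1.6 L/kg × 113 kg = 180.8 L
CL = ln 2 · Vd / t½ = 0.693 × 180.8 / 55 = 2.278 L/h
Infusion rate = CL × Css = 2.278 × 8.6 = 19.59 mg/h

19.6 mg/h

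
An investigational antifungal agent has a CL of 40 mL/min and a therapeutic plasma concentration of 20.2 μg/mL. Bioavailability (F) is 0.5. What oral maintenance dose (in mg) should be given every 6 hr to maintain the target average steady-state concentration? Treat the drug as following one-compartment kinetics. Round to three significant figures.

582 mg

CL = 40 mL/min = 40 × 0.06 = 2.400 L/h
D = CL × Css × τ / F = 2.400 × 20.2 × 6 / 0.5 = 581.8 mg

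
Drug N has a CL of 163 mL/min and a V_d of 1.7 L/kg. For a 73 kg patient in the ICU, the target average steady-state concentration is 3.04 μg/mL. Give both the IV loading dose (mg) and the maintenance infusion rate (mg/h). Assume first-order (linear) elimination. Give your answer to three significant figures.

(a) 377 mg; (b) 29.7 mg/h

Vd(total) = 73 kg × 1.7 L/kg = 124.1 L
LD = Vd · C_target = 124.1 × 3.04 = 377.3 mg
CL = 163 mL/min × 60/1000 = 9.780 L/h
Maintenance: replace elimination → rate = CL × Css = 9.780 × 3.04 = 29.73 mg/h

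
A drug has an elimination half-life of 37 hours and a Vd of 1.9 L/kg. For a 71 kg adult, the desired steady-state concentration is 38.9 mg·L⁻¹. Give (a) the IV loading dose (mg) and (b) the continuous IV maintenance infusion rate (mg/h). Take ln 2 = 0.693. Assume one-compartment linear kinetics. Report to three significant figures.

(a) 5250 mg; (b) 98.3 mg/h

Vd = 1.9 L/kg × 71 kg = 134.9 L
LD = Vd × C = 134.9 × 38.9 = 5248 mg
CL = 0.693 × Vd / t½ = 0.693 × 134.9 / 37 = 2.527 L/h
Infusion rate = CL × Css = 2.527 × 38.9 = 98.30 mg/h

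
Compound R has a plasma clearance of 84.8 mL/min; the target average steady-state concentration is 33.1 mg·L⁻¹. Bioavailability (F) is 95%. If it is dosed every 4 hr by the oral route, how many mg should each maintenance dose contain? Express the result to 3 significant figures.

709 mg

Convert clearance: 84.8 mL/min × 60 min/h ÷ 1000 mL/L = 5.088 L/h
D = CL × Css × τ / F = 5.088 × 33.1 × 4 / 0.95 = 709.1 mg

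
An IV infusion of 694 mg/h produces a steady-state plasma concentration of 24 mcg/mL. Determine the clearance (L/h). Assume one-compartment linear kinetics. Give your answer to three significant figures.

28.9 L/h

At steady state, infusion rate = CL × Css, so CL = rate / Css.
CL = 694 / 24 = 28.92 L/h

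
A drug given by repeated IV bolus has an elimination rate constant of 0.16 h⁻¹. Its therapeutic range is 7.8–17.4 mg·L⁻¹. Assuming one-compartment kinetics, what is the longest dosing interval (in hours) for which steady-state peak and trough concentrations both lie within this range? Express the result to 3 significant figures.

5.01 h

Between IV bolus doses, concentration decays as C = C₀·e^(−kτ), so C_peak/C_trough = e^(kτ).
τ_max = ln(C_peak/C_trough) / k = ln(17.4/7.8) / 0.1600 = 0.8023 / 0.1600 = 5.014 h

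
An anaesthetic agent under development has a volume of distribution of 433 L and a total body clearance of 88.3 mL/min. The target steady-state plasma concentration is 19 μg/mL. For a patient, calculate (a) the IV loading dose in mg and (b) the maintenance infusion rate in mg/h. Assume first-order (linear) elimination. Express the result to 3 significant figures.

LD = Vd · C_target = 433.0 × 19 = 8227 mg
CL = 88.3 mL/min × 60/1000 = 5.298 L/h
Infusion rate = 5.298 L/h × 19 mg/L = 100.7 mg/h

(a) 8230 mg; (b) 101 mg/h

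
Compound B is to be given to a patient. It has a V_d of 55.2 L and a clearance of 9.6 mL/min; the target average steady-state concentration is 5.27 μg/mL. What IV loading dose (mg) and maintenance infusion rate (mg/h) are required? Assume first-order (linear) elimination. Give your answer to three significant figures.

Loading dose = Vd × C = 55.20 × 5.27 = 290.9 mg
CL = 9.6 mL/min × 60/1000 = 0.5760 L/h
Infusion rate = 0.5760 L/h × 5.27 mg/L = 3.036 mg/h

(a) 291 mg; (b) 3.04 mg/h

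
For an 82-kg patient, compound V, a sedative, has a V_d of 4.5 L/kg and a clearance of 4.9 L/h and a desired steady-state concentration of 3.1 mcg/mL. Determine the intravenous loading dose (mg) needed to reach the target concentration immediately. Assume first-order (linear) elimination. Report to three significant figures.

Vd(total) = 82 kg × 4.5 L/kg = 369.0 L
LD = Vd × C = 369.0 × 3.100 = 1144 mg

1140 mg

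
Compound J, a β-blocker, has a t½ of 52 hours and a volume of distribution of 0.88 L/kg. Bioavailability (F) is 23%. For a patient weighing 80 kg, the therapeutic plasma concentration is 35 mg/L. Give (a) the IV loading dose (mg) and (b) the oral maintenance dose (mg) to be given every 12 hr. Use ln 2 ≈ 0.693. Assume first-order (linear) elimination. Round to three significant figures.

Vd(total) = 80 kg × 0.88 L/kg = 70.40 L
LD = Vd × C = 70.40 × 35 = 2464 mg
CL = 0.693 × Vd / t½ = 0.693 × 70.40 / 52 = 0.9382 L/h
D = CL × Css × τ / F = 0.9382 × 35 × 12 / 0.23 = 1713 mg

(a) 2460 mg; (b) 1710 mg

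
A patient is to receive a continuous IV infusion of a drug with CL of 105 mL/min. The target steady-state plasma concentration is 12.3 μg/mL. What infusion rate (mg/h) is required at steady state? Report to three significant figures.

77.5 mg/h

CL = 105 mL/min = 105 × 0.06 = 6.300 L/h
Rate = CL × Css = 6.300 × 12.3 = 77.49 mg/h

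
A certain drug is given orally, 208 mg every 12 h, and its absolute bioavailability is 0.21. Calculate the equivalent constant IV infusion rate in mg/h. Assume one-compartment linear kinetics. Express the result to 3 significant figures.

3.64 mg/h

Equivalent systemic input: infusion rate = F·D/τ.
Rate = 0.21 × 208 / 12 = 3.640 mg/h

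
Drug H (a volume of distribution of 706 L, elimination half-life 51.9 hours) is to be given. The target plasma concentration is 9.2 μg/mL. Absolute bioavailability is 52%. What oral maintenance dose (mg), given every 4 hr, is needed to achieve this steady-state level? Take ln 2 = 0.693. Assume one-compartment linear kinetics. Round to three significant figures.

CL = 0.693 × Vd / t½ = 0.693 × 706.0 / 51.9 = 9.427 L/h
D = CL × Css × τ / F = 9.427 × 9.2 × 4 / 0.52 = 667.1 mg

667 mg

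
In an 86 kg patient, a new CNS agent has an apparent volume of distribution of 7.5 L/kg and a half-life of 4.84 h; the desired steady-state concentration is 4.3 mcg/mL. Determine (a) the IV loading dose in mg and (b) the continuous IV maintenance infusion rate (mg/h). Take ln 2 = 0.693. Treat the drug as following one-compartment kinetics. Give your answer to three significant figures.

(a) 2770 mg; (b) 397 mg/h

Total Vd = 7.5 × 86 = 645.0 L
LD = Vd × C = 645.0 × 4.3 = 2774 mg
CL = 0.693 × Vd / t½ = 0.693 × 645.0 / 4.84 = 92.35 L/h
Infusion rate = CL × Css = 92.35 × 4.3 = 397.1 mg/h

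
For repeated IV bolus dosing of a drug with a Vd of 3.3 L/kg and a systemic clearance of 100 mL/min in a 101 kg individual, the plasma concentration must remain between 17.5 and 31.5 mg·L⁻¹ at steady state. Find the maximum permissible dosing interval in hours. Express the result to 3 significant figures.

Vd(total) = 101 kg × 3.3 L/kg = 333.3 L
Convert clearance: 100 mL/min × 60 min/h ÷ 1000 mL/L = 6.000 L/h
k = CL / Vd = 6.000 / 333.3 = 0.01800 h⁻¹
Between IV bolus doses, concentration decays as C = C₀·e^(−kτ), so C_peak/C_trough = e^(kτ).
τ_max = ln(C_peak/C_trough) / k = ln(31.5/17.5) / 0.01800 = 0.5878 / 0.01800 = 32.66 h

32.7 h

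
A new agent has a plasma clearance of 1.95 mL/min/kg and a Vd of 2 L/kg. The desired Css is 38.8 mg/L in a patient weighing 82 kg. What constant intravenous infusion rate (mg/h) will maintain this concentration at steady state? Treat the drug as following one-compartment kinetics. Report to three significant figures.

372 mg/h

CL = 1.95 mL/min/kg × 82 kg = 159.9 mL/min = 159.9 × 60/1000 = 9.594 L/h
Infusion rate = CL · Css = 9.594 L/h × 38.8 mg/L = 372.2 mg/h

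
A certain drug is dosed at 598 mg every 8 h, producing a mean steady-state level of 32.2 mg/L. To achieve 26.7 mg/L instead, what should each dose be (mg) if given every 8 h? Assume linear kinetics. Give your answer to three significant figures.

496 mg

For first-order elimination, Css ∝ F·D/(CL·τ); F and CL are unchanged, so Css ∝ D/τ.
D₂ = D₁ × (Css,target / Css,current) = 598 × 26.7/32.2 = 495.9 mg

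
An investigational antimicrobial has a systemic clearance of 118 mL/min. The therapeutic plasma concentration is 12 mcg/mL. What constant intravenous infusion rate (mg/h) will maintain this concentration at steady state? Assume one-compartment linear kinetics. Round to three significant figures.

Convert clearance: 118 mL/min × 60 min/h ÷ 1000 mL/L = 7.080 L/h
At steady state, infusion rate equals elimination rate: rate in = CL × Css.
R₀ = 7.080 × 12 = 84.96 mg/h

85.0 mg/h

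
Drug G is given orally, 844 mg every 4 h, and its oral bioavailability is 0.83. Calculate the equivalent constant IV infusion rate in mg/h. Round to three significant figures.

Equivalent systemic input: infusion rate = F·D/τ.
Rate = 0.83 × 844 / 4 = 175.1 mg/h

175 mg/h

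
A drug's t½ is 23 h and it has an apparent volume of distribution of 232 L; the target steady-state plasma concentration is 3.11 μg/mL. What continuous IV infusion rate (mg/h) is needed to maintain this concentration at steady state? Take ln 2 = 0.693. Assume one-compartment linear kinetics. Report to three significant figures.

21.7 mg/h

CL = 0.693 × Vd / t½ = 0.693 × 232.0 / 23 = 6.990 L/h
Infusion rate = CL × Css = 6.990 × 3.11 = 21.74 mg/h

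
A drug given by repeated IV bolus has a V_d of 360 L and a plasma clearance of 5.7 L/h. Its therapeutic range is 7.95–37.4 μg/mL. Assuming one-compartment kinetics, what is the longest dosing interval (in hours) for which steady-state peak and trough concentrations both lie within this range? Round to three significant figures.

97.8 h

k = CL / Vd = 5.700 / 360.0 = 0.01583 h⁻¹
Between IV bolus doses, concentration decays as C = C₀·e^(−kτ), so C_peak/C_trough = e^(kτ).
τ_max = ln(C_peak/C_trough) / k = ln(37.4/7.95) / 0.01583 = 1.548 / 0.01583 = 97.79 h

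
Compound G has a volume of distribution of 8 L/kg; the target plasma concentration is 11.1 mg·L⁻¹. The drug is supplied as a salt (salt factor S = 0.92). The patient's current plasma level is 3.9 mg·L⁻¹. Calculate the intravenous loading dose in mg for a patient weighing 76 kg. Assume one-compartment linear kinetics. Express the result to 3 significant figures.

Vd = 8 L/kg × 76 kg = 608.0 L
Concentration deficit ΔC = 11.1 − 3.9 = 7.200 mg/L
LD = Vd × ΔC / S = 608.0 × 7.200 / 0.92 = 4758 mg

4760 mg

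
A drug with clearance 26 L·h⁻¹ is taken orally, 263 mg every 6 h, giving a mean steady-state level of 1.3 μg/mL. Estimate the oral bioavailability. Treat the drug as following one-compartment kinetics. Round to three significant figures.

F·D/τ = CL·Css at steady state → F = CL·Css·τ / D.
F = 26 × 1.3 × 6 / 263 = 0.771

0.771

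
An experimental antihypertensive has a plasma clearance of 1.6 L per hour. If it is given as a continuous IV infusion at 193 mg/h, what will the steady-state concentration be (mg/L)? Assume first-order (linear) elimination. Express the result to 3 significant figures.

121 mg/L

Css = rate / CL = 193 / 1.600 = 120.6 mg/L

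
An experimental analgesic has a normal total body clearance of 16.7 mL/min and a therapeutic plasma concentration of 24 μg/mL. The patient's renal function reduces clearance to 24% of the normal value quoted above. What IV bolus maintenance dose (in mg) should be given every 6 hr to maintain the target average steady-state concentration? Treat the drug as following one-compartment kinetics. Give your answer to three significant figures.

34.6 mg

CL = 16.7 mL/min = 16.7 × 0.06 = 1.002 L/h
Patient clearance = 0.24 × 1.002 = 0.2405 L/h
D = CL × Css × τ = 0.2405 × 24 × 6 = 34.63 mg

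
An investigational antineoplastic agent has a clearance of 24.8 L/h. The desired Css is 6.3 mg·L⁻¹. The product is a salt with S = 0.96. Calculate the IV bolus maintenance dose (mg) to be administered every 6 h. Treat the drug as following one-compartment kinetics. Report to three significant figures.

D = CL × Css × τ / S = 24.80 × 6.3 × 6 / 0.96 = 976.5 mg

977 mg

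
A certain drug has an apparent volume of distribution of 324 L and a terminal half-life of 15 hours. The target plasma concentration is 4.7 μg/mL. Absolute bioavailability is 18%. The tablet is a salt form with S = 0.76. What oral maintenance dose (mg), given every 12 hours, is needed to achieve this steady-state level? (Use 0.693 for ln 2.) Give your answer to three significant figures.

CL = ln 2 · Vd / t½ = 0.693 × 324.0 / 15 = 14.97 L/h
D = CL × Css × τ / F / S = 14.97 × 4.7 × 12 / 0.18 / 0.76 = 6172 mg

6170 mg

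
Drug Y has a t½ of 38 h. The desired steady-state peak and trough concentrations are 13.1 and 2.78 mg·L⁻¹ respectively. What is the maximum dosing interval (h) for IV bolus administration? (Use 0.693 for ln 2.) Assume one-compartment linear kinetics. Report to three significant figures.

85.0 h

k = 0.693 / t½ = 0.693 / 38 = 0.01824 h⁻¹
Between IV bolus doses, concentration decays as C = C₀·e^(−kτ), so C_peak/C_trough = e^(kτ).
τ_max = ln(C_peak/C_trough) / k = ln(13.1/2.78) / 0.01824 = 1.550 / 0.01824 = 84.98 h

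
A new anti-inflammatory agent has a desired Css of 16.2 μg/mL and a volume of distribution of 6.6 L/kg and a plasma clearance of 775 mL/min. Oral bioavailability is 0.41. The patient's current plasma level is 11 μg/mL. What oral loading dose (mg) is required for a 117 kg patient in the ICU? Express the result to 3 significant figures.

Vd(total) = 117 kg × 6.6 L/kg = 772.2 L
Concentration deficit ΔC = 16.2 − 11 = 5.200 mg/L
LD = Vd × ΔC / F = 772.2 × 5.200 / 0.41 = 9794 mg

9790 mg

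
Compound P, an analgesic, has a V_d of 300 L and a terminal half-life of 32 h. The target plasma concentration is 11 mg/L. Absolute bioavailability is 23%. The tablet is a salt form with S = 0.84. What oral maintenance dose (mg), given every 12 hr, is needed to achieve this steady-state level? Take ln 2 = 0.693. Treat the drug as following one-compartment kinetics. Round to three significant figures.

CL = ln 2 · Vd / t½ = 0.693 × 300.0 / 32 = 6.497 L/h
D = CL × Css × τ / F / S = 6.497 × 11 × 12 / 0.23 / 0.84 = 4439 mg

4440 mg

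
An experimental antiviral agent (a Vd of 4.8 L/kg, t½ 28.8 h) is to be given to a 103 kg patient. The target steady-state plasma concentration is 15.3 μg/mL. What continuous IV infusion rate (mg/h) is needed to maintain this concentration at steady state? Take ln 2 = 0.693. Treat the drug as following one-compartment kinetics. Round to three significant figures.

182 mg/h

Vd(total) = 103 kg × 4.8 L/kg = 494.4 L
CL = 0.693 × Vd / t½ = 0.693 × 494.4 / 28.8 = 11.90 L/h
Infusion rate = CL × Css = 11.90 × 15.3 = 182.1 mg/h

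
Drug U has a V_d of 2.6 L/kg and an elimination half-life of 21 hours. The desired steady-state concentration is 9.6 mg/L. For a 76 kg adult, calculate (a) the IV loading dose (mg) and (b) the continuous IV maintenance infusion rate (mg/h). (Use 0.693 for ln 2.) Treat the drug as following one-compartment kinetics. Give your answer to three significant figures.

(a) 1900 mg; (b) 62.6 mg/h

Vd(total) = 76 kg × 2.6 L/kg = 197.6 L
LD = Vd × C = 197.6 × 9.6 = 1897 mg
CL = 0.693 × Vd / t½ = 0.693 × 197.6 / 21 = 6.521 L/h
Infusion rate = CL × Css = 6.521 × 9.6 = 62.60 mg/h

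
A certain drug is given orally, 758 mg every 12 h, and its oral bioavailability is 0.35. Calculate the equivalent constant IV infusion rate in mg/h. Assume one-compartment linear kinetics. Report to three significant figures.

Equivalent systemic input: infusion rate = F·D/τ.
Rate = 0.35 × 758 / 12 = 22.11 mg/h

22.1 mg/h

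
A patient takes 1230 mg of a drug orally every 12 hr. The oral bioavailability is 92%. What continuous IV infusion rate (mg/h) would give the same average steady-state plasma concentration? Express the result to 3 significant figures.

94.3 mg/h

Equivalent systemic input: infusion rate = F·D/τ.
Rate = 0.92 × 1230 / 12 = 94.30 mg/h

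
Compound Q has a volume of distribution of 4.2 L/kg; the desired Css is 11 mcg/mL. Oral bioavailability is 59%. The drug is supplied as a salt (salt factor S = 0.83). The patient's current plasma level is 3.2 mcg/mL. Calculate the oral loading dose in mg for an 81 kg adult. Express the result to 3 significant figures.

Total Vd = 4.2 × 81 = 340.2 L
The loading dose fills Vd to the target concentration.
Concentration deficit ΔC = 11 − 3.2 = 7.800 mg/L
LD = Vd × ΔC / F / S = 340.2 × 7.800 / 0.59 / 0.83 = 5419 mg

5420 mg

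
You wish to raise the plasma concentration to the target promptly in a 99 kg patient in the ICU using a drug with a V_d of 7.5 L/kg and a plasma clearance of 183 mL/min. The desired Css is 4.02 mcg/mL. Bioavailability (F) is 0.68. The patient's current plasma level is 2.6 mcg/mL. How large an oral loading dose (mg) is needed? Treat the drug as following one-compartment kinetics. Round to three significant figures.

Vd(total) = 99 kg × 7.5 L/kg = 742.5 L
Concentration deficit ΔC = 4.02 − 2.6 = 1.420 mg/L
LD = Vd × ΔC / F = 742.5 × 1.420 / 0.68 = 1551 mg

1550 mg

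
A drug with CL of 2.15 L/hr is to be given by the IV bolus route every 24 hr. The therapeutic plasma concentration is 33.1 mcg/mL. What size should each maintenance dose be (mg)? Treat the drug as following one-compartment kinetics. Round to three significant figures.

D = CL × Css × τ = 2.150 × 33.1 × 24 = 1708 mg

1710 mg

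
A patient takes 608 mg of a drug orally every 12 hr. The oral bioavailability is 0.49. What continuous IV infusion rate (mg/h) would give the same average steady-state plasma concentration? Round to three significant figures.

24.8 mg/h

Equivalent systemic input: infusion rate = F·D/τ.
Rate = 0.49 × 608 / 12 = 24.83 mg/h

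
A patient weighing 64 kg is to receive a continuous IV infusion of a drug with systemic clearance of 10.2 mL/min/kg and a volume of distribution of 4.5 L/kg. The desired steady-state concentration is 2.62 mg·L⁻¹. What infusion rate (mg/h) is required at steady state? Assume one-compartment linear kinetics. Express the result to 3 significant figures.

CL = 10.2 mL/min/kg × 64 kg = 652.8 mL/min = 652.8 × 60/1000 = 39.17 L/h
Vd does not affect the maintenance rate; only clearance governs steady-state input.
R₀ = 39.17 × 2.62 = 102.6 mg/h

103 mg/h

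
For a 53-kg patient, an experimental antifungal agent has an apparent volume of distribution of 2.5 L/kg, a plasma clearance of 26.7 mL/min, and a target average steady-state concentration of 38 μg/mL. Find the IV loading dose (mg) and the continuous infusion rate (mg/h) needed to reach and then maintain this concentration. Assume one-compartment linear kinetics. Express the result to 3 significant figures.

(a) 5040 mg; (b) 60.9 mg/h

Vd(total) = 53 kg × 2.5 L/kg = 132.5 L
Loading: fill Vd to C_target → 132.5 L × 38 mg/L = 5035 mg
CL = 26.7 mL/min = 26.7 × 0.06 = 1.602 L/h
Maintenance: replace elimination → rate = CL × Css = 1.602 × 38 = 60.88 mg/h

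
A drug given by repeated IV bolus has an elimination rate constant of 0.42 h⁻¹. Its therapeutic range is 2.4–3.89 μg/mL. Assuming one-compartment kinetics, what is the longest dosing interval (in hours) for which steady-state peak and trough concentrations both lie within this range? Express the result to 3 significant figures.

1.15 h

Between IV bolus doses, concentration decays as C = C₀·e^(−kτ), so C_peak/C_trough = e^(kτ).
τ_max = ln(C_peak/C_trough) / k = ln(3.89/2.4) / 0.4200 = 0.4829 / 0.4200 = 1.150 h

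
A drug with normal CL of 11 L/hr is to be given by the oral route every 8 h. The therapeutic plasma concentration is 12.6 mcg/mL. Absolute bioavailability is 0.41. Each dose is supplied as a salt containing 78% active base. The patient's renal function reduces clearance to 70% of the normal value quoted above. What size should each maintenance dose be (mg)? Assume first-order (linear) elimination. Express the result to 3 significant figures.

Patient clearance = 0.7 × 11.00 = 7.700 L/h
D = CL × Css × τ / F / S = 7.700 × 12.6 × 8 / 0.41 / 0.78 = 2427 mg

2430 mg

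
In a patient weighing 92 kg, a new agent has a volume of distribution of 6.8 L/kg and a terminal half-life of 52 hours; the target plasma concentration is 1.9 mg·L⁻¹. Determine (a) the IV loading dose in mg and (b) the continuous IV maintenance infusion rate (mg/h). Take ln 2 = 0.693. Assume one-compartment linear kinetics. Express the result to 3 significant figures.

(a) 1190 mg; (b) 15.8 mg/h

Total Vd = 6.8 × 92 = 625.6 L
LD = Vd × C = 625.6 × 1.9 = 1189 mg
CL = 0.693 × Vd / t½ = 0.693 × 625.6 / 52 = 8.337 L/h
Infusion rate = CL × Css = 8.337 × 1.9 = 15.84 mg/h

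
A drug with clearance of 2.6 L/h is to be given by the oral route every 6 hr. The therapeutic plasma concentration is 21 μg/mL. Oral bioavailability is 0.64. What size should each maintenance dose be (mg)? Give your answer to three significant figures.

D = CL × Css × τ / F = 2.600 × 21 × 6 / 0.64 = 511.9 mg

512 mg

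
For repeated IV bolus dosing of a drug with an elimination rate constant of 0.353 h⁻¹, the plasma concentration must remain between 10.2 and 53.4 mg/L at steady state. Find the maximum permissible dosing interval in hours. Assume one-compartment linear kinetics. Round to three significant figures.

Between IV bolus doses, concentration decays as C = C₀·e^(−kτ), so C_peak/C_trough = e^(kτ).
τ_max = ln(C_peak/C_trough) / k = ln(53.4/10.2) / 0.3530 = 1.655 / 0.3530 = 4.688 h

4.69 h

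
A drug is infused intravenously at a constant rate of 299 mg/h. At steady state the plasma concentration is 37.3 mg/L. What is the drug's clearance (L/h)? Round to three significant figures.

At steady state, infusion rate = CL × Css, so CL = rate / Css.
CL = 299 / 37.3 = 8.016 L/h

8.02 L/h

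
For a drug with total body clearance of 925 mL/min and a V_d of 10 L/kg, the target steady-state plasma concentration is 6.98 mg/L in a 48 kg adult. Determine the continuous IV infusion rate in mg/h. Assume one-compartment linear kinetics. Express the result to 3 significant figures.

387 mg/h

CL = 925 mL/min = 925 × 0.06 = 55.50 L/h
Maintenance depends on clearance, not Vd — rate in must match rate out.
Infusion rate = CL · Css = 55.50 L/h × 6.98 mg/L = 387.4 mg/h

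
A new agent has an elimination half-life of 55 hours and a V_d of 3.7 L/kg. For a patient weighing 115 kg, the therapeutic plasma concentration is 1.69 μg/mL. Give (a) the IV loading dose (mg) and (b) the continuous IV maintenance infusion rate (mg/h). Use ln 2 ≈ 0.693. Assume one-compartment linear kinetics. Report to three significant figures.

Total Vd = 3.7 × 115 = 425.5 L
LD = Vd × C = 425.5 × 1.69 = 719.1 mg
CL = 0.693 × Vd / t½ = 0.693 × 425.5 / 55 = 5.361 L/h
Infusion rate = CL × Css = 5.361 × 1.69 = 9.060 mg/h

(a) 719 mg; (b) 9.06 mg/h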